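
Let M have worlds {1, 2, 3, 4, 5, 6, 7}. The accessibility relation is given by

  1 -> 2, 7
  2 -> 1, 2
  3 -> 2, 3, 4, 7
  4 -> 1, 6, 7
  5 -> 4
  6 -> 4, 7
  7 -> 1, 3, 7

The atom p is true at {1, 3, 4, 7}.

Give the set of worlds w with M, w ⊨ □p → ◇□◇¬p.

{1, 2, 3, 4}

1: □p is F, ◇□◇¬p is T. ✓
2: □p is F, ◇□◇¬p is T. ✓
3: □p is F, ◇□◇¬p is T. ✓
4: □p is F, ◇□◇¬p is F. ✓
5: □p is T, ◇□◇¬p is F. ✗
6: □p is T, ◇□◇¬p is F. ✗
7: □p is T, ◇□◇¬p is F. ✗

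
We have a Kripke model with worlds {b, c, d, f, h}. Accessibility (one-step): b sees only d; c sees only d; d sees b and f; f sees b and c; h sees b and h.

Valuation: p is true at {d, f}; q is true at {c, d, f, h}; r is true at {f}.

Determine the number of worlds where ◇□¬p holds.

2

b: successors {d}; □¬p there: d:F. ✗
c: successors {d}; □¬p there: d:F. ✗
d: successors {b, f}; □¬p there: b:F, f:T. ✓
f: successors {b, c}; □¬p there: b:F, c:F. ✗
h: successors {b, h}; □¬p there: b:F, h:T. ✓
Satisfying worlds: {d, h}.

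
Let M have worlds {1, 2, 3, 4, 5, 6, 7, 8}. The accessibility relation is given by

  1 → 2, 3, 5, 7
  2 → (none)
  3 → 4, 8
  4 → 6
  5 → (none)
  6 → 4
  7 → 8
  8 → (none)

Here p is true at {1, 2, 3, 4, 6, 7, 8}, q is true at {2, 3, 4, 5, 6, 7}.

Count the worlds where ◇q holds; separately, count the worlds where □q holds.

For ◇q:
1: successors {2, 3, 5, 7}; q there: 2:T, 3:T, 5:T, 7:T. ✓
2: no successors, so ◇q fails. ✗
3: successors {4, 8}; q there: 4:T, 8:F. ✓
4: successors {6}; q there: 6:T. ✓
5: no successors, so ◇q fails. ✗
6: successors {4}; q there: 4:T. ✓
7: successors {8}; q there: 8:F. ✗
8: no successors, so ◇q fails. ✗
— 4 worlds.
For □q:
1: successors {2, 3, 5, 7}; q there: 2:T, 3:T, 5:T, 7:T. ✓
2: no successors, so □q holds vacuously. ✓
3: successors {4, 8}; q there: 4:T, 8:F. ✗
4: successors {6}; q there: 6:T. ✓
5: no successors, so □q holds vacuously. ✓
6: successors {4}; q there: 4:T. ✓
7: successors {8}; q there: 8:F. ✗
8: no successors, so □q holds vacuously. ✓
— 6 worlds.

4 and 6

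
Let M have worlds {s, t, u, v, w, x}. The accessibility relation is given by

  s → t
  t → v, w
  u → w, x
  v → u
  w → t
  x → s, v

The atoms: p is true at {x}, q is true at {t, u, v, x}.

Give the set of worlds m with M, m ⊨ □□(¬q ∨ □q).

s: successors {t}; □(¬q ∨ □q) there: t:T. ✓
t: successors {v, w}; □(¬q ∨ □q) there: v:F, w:F. ✗
u: successors {w, x}; □(¬q ∨ □q) there: w:F, x:T. ✗
v: successors {u}; □(¬q ∨ □q) there: u:F. ✗
w: successors {t}; □(¬q ∨ □q) there: t:T. ✓
x: successors {s, v}; □(¬q ∨ □q) there: s:F, v:F. ✗

{s, w}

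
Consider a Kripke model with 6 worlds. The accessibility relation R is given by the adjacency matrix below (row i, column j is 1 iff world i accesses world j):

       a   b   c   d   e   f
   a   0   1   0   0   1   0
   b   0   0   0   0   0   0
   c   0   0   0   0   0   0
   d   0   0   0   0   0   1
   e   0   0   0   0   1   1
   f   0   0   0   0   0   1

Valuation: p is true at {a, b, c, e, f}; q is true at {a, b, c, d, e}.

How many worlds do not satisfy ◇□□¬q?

2

a: successors {b, e}; □□¬q there: b:T, e:F. ✓
b: no successors, so ◇□□¬q fails. ✗
c: no successors, so ◇□□¬q fails. ✗
d: successors {f}; □□¬q there: f:T. ✓
e: successors {e, f}; □□¬q there: e:F, f:T. ✓
f: successors {f}; □□¬q there: f:T. ✓
Satisfying worlds: {a, d, e, f}.
So ◇□□¬q fails at the other 2 worlds.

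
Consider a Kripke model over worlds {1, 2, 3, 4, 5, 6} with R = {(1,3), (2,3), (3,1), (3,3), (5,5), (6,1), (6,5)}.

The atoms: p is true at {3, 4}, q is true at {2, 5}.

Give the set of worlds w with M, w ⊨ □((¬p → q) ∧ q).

{4, 5}

1: successors {3}; (¬p → q) ∧ q there: 3:F. ✗
2: successors {3}; (¬p → q) ∧ q there: 3:F. ✗
3: successors {1, 3}; (¬p → q) ∧ q there: 1:F, 3:F. ✗
4: no successors, so □((¬p → q) ∧ q) holds vacuously. ✓
5: successors {5}; (¬p → q) ∧ q there: 5:T. ✓
6: successors {1, 5}; (¬p → q) ∧ q there: 1:F, 5:T. ✗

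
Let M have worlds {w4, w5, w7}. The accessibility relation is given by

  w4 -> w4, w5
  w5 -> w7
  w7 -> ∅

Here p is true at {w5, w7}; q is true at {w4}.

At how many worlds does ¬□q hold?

2

w4: □q is F. ✓
w5: □q is F. ✓
w7: □q is T. ✗
Satisfying worlds: {w4, w5}.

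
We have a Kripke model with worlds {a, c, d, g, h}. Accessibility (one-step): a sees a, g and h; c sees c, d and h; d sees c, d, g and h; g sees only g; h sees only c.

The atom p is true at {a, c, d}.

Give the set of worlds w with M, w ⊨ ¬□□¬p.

{a, c, d, h}

a: □□¬p is F. ✓
c: □□¬p is F. ✓
d: □□¬p is F. ✓
g: □□¬p is T. ✗
h: □□¬p is F. ✓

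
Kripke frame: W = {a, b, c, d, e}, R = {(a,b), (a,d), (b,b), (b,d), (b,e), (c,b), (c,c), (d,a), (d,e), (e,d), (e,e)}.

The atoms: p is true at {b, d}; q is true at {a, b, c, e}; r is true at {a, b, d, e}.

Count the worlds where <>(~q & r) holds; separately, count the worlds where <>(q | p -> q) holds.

For <>(~q & r):
a: successors {b, d}; ~q & r there: b:F, d:T. ✓
b: successors {b, d, e}; ~q & r there: b:F, d:T, e:F. ✓
c: successors {b, c}; ~q & r there: b:F, c:F. ✗
d: successors {a, e}; ~q & r there: a:F, e:F. ✗
e: successors {d, e}; ~q & r there: d:T, e:F. ✓
— 3 worlds.
For <>(q | p -> q):
a: successors {b, d}; q | p -> q there: b:T, d:F. ✓
b: successors {b, d, e}; q | p -> q there: b:T, d:F, e:T. ✓
c: successors {b, c}; q | p -> q there: b:T, c:T. ✓
d: successors {a, e}; q | p -> q there: a:T, e:T. ✓
e: successors {d, e}; q | p -> q there: d:F, e:T. ✓
— 5 worlds.

3 and 5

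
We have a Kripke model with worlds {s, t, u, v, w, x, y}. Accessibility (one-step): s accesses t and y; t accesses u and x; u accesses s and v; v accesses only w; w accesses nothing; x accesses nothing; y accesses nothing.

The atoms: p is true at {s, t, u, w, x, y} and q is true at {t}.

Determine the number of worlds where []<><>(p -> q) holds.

s: successors {t, y}; <><>(p -> q) there: t:T, y:F. ✗
t: successors {u, x}; <><>(p -> q) there: u:T, x:F. ✗
u: successors {s, v}; <><>(p -> q) there: s:F, v:F. ✗
v: successors {w}; <><>(p -> q) there: w:F. ✗
w: no successors, so []<><>(p -> q) holds vacuously. ✓
x: no successors, so []<><>(p -> q) holds vacuously. ✓
y: no successors, so []<><>(p -> q) holds vacuously. ✓
Satisfying worlds: {w, x, y}.

3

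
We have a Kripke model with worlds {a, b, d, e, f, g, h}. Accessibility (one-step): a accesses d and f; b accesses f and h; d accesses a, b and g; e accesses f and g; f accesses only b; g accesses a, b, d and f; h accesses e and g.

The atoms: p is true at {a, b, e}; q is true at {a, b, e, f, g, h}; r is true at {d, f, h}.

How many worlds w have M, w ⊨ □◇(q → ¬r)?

4

a: successors {d, f}; ◇(q → ¬r) there: d:T, f:T. ✓
b: successors {f, h}; ◇(q → ¬r) there: f:T, h:T. ✓
d: successors {a, b, g}; ◇(q → ¬r) there: a:T, b:F, g:T. ✗
e: successors {f, g}; ◇(q → ¬r) there: f:T, g:T. ✓
f: successors {b}; ◇(q → ¬r) there: b:F. ✗
g: successors {a, b, d, f}; ◇(q → ¬r) there: a:T, b:F, d:T, f:T. ✗
h: successors {e, g}; ◇(q → ¬r) there: e:T, g:T. ✓
Satisfying worlds: {a, b, e, h}.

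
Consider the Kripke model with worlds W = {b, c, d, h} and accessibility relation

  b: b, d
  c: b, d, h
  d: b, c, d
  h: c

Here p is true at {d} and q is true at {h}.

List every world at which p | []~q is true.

{b, d, h}

b: p is F, []~q is T. ✓
c: p is F, []~q is F. ✗
d: p is T, []~q is T. ✓
h: p is F, []~q is T. ✓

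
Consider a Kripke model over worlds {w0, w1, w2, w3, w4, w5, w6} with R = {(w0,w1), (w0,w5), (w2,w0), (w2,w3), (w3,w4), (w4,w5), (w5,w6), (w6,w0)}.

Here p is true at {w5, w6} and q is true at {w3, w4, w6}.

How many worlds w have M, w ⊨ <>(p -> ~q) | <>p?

w0: <>(p -> ~q) is T, <>p is T. ✓
w1: <>(p -> ~q) is F, <>p is F. ✗
w2: <>(p -> ~q) is T, <>p is F. ✓
w3: <>(p -> ~q) is T, <>p is F. ✓
w4: <>(p -> ~q) is T, <>p is T. ✓
w5: <>(p -> ~q) is F, <>p is T. ✓
w6: <>(p -> ~q) is T, <>p is F. ✓
Satisfying worlds: {w0, w2, w3, w4, w5, w6}.

6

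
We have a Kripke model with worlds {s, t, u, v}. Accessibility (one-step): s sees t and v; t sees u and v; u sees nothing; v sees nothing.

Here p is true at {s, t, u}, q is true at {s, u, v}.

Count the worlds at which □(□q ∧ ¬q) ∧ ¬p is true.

s: □(□q ∧ ¬q) is F, ¬p is F. ✗
t: □(□q ∧ ¬q) is F, ¬p is F. ✗
u: □(□q ∧ ¬q) is T, ¬p is F. ✗
v: □(□q ∧ ¬q) is T, ¬p is T. ✓
Satisfying worlds: {v}.

1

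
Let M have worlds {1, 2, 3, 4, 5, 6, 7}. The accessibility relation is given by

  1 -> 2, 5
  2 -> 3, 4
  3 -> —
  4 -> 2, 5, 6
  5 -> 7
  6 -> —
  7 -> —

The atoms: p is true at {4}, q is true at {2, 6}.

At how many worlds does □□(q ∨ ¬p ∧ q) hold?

1: successors {2, 5}; □(q ∨ ¬p ∧ q) there: 2:F, 5:F. ✗
2: successors {3, 4}; □(q ∨ ¬p ∧ q) there: 3:T, 4:F. ✗
3: no successors, so □□(q ∨ ¬p ∧ q) holds vacuously. ✓
4: successors {2, 5, 6}; □(q ∨ ¬p ∧ q) there: 2:F, 5:F, 6:T. ✗
5: successors {7}; □(q ∨ ¬p ∧ q) there: 7:T. ✓
6: no successors, so □□(q ∨ ¬p ∧ q) holds vacuously. ✓
7: no successors, so □□(q ∨ ¬p ∧ q) holds vacuously. ✓
Satisfying worlds: {3, 5, 6, 7}.

4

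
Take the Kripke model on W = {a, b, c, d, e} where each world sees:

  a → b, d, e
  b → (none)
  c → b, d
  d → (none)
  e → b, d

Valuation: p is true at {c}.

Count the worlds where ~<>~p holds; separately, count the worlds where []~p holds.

2 and 5

For ~<>~p:
a: <>~p is T. ✗
b: <>~p is F. ✓
c: <>~p is T. ✗
d: <>~p is F. ✓
e: <>~p is T. ✗
— 2 worlds.
For []~p:
a: successors {b, d, e}; ~p there: b:T, d:T, e:T. ✓
b: no successors, so []~p holds vacuously. ✓
c: successors {b, d}; ~p there: b:T, d:T. ✓
d: no successors, so []~p holds vacuously. ✓
e: successors {b, d}; ~p there: b:T, d:T. ✓
— 5 worlds.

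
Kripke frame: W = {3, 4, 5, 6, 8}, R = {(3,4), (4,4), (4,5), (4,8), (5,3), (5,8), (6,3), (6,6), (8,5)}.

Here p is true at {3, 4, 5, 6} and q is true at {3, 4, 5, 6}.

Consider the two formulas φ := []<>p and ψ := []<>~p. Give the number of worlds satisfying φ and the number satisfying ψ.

For []<>p:
3: successors {4}; <>p there: 4:T. ✓
4: successors {4, 5, 8}; <>p there: 4:T, 5:T, 8:T. ✓
5: successors {3, 8}; <>p there: 3:T, 8:T. ✓
6: successors {3, 6}; <>p there: 3:T, 6:T. ✓
8: successors {5}; <>p there: 5:T. ✓
— 5 worlds.
For []<>~p:
3: successors {4}; <>~p there: 4:T. ✓
4: successors {4, 5, 8}; <>~p there: 4:T, 5:T, 8:F. ✗
5: successors {3, 8}; <>~p there: 3:F, 8:F. ✗
6: successors {3, 6}; <>~p there: 3:F, 6:F. ✗
8: successors {5}; <>~p there: 5:T. ✓
— 2 worlds.

5 and 2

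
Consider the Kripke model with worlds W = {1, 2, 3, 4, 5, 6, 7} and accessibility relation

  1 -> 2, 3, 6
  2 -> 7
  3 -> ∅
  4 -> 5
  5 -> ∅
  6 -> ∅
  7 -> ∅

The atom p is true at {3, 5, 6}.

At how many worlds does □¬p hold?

1: successors {2, 3, 6}; ¬p there: 2:T, 3:F, 6:F. ✗
2: successors {7}; ¬p there: 7:T. ✓
3: no successors, so □¬p holds vacuously. ✓
4: successors {5}; ¬p there: 5:F. ✗
5: no successors, so □¬p holds vacuously. ✓
6: no successors, so □¬p holds vacuously. ✓
7: no successors, so □¬p holds vacuously. ✓
Satisfying worlds: {2, 3, 5, 6, 7}.

5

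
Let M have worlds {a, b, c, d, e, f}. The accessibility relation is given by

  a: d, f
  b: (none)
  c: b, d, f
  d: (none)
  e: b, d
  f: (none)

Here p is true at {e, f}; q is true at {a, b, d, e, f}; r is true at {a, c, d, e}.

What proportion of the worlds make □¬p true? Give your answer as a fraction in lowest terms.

2/3

a: successors {d, f}; ¬p there: d:T, f:F. ✗
b: no successors, so □¬p holds vacuously. ✓
c: successors {b, d, f}; ¬p there: b:T, d:T, f:F. ✗
d: no successors, so □¬p holds vacuously. ✓
e: successors {b, d}; ¬p there: b:T, d:T. ✓
f: no successors, so □¬p holds vacuously. ✓
That's 4 of 6 worlds, so 4/6 = 2/3.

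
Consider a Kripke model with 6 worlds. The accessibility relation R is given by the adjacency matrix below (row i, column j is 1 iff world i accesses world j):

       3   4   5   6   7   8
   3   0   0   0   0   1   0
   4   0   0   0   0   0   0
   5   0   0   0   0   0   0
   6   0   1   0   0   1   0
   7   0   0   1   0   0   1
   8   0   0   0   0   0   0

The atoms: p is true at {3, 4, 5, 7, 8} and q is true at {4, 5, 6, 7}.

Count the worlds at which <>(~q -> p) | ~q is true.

3: <>(~q -> p) is T, ~q is T. ✓
4: <>(~q -> p) is F, ~q is F. ✗
5: <>(~q -> p) is F, ~q is F. ✗
6: <>(~q -> p) is T, ~q is F. ✓
7: <>(~q -> p) is T, ~q is F. ✓
8: <>(~q -> p) is F, ~q is T. ✓
Satisfying worlds: {3, 6, 7, 8}.

4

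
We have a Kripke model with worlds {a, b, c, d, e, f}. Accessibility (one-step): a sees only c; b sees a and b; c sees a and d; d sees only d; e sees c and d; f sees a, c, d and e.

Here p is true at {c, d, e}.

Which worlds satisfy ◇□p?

{b, c, d, e, f}

a: successors {c}; □p there: c:F. ✗
b: successors {a, b}; □p there: a:T, b:F. ✓
c: successors {a, d}; □p there: a:T, d:T. ✓
d: successors {d}; □p there: d:T. ✓
e: successors {c, d}; □p there: c:F, d:T. ✓
f: successors {a, c, d, e}; □p there: a:T, c:F, d:T, e:T. ✓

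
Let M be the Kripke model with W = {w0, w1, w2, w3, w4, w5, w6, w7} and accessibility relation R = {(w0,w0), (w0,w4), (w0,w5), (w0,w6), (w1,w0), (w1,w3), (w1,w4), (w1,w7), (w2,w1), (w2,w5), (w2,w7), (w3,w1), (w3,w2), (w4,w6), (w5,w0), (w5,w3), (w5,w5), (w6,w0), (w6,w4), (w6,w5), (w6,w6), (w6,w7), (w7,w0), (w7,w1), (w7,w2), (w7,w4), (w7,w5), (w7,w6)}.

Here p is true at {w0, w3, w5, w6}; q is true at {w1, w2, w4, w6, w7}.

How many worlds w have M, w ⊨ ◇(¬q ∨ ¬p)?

7

w0: successors {w0, w4, w5, w6}; ¬q ∨ ¬p there: w0:T, w4:T, w5:T, w6:F. ✓
w1: successors {w0, w3, w4, w7}; ¬q ∨ ¬p there: w0:T, w3:T, w4:T, w7:T. ✓
w2: successors {w1, w5, w7}; ¬q ∨ ¬p there: w1:T, w5:T, w7:T. ✓
w3: successors {w1, w2}; ¬q ∨ ¬p there: w1:T, w2:T. ✓
w4: successors {w6}; ¬q ∨ ¬p there: w6:F. ✗
w5: successors {w0, w3, w5}; ¬q ∨ ¬p there: w0:T, w3:T, w5:T. ✓
w6: successors {w0, w4, w5, w6, w7}; ¬q ∨ ¬p there: w0:T, w4:T, w5:T, w6:F, w7:T. ✓
w7: successors {w0, w1, w2, w4, w5, w6}; ¬q ∨ ¬p there: w0:T, w1:T, w2:T, w4:T, w5:T, w6:F. ✓
Satisfying worlds: {w0, w1, w2, w3, w5, w6, w7}.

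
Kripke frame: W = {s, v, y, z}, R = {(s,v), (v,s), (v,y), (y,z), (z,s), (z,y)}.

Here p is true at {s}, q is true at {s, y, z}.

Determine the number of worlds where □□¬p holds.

2

s: successors {v}; □¬p there: v:F. ✗
v: successors {s, y}; □¬p there: s:T, y:T. ✓
y: successors {z}; □¬p there: z:F. ✗
z: successors {s, y}; □¬p there: s:T, y:T. ✓
Satisfying worlds: {v, z}.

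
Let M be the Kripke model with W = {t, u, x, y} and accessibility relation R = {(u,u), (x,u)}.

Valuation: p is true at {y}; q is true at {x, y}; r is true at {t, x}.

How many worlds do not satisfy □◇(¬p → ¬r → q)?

t: no successors, so □◇(¬p → ¬r → q) holds vacuously. ✓
u: successors {u}; ◇(¬p → ¬r → q) there: u:F. ✗
x: successors {u}; ◇(¬p → ¬r → q) there: u:F. ✗
y: no successors, so □◇(¬p → ¬r → q) holds vacuously. ✓
Satisfying worlds: {t, y}.
So □◇(¬p → ¬r → q) fails at the other 2 worlds.

2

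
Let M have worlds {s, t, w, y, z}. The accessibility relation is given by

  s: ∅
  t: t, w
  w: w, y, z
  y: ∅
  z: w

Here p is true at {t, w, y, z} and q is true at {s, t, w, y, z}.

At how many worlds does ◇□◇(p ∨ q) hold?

2

s: no successors, so ◇□◇(p ∨ q) fails. ✗
t: successors {t, w}; □◇(p ∨ q) there: t:T, w:F. ✓
w: successors {w, y, z}; □◇(p ∨ q) there: w:F, y:T, z:T. ✓
y: no successors, so ◇□◇(p ∨ q) fails. ✗
z: successors {w}; □◇(p ∨ q) there: w:F. ✗
Satisfying worlds: {t, w}.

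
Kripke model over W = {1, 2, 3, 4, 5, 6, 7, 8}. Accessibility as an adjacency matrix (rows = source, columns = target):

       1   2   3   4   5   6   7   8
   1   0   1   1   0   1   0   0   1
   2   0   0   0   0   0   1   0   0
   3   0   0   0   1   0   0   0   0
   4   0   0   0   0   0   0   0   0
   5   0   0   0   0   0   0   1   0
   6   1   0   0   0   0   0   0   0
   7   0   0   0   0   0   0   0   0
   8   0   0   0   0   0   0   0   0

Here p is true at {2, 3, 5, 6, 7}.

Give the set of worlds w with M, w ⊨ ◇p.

1: successors {2, 3, 5, 8}; p there: 2:T, 3:T, 5:T, 8:F. ✓
2: successors {6}; p there: 6:T. ✓
3: successors {4}; p there: 4:F. ✗
4: no successors, so ◇p fails. ✗
5: successors {7}; p there: 7:T. ✓
6: successors {1}; p there: 1:F. ✗
7: no successors, so ◇p fails. ✗
8: no successors, so ◇p fails. ✗

{1, 2, 5}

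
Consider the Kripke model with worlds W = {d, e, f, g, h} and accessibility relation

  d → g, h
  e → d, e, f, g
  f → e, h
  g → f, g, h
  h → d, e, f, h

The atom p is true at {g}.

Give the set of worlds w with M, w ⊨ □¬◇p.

d: successors {g, h}; ¬◇p there: g:F, h:T. ✗
e: successors {d, e, f, g}; ¬◇p there: d:F, e:F, f:T, g:F. ✗
f: successors {e, h}; ¬◇p there: e:F, h:T. ✗
g: successors {f, g, h}; ¬◇p there: f:T, g:F, h:T. ✗
h: successors {d, e, f, h}; ¬◇p there: d:F, e:F, f:T, h:T. ✗

∅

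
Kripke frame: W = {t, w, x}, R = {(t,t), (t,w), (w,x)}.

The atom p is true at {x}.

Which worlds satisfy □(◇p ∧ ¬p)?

{x}

t: successors {t, w}; ◇p ∧ ¬p there: t:F, w:T. ✗
w: successors {x}; ◇p ∧ ¬p there: x:F. ✗
x: no successors, so □(◇p ∧ ¬p) holds vacuously. ✓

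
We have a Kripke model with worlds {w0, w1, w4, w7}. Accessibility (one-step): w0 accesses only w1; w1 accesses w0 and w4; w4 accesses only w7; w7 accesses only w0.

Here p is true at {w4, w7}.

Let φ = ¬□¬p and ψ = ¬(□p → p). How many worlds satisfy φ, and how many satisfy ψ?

For ¬□¬p:
w0: □¬p is T. ✗
w1: □¬p is F. ✓
w4: □¬p is F. ✓
w7: □¬p is T. ✗
— 2 worlds.
For ¬(□p → p):
w0: □p → p is T. ✗
w1: □p → p is T. ✗
w4: □p → p is T. ✗
w7: □p → p is T. ✗
— 0 worlds.

2 and 0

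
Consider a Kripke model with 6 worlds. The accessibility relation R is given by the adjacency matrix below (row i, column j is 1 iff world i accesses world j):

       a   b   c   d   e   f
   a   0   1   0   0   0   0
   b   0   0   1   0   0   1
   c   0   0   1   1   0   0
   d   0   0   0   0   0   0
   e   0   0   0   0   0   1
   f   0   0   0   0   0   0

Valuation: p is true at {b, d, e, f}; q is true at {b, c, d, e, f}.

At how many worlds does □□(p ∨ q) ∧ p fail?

2

a: □□(p ∨ q) is T, p is F. ✗
b: □□(p ∨ q) is T, p is T. ✓
c: □□(p ∨ q) is T, p is F. ✗
d: □□(p ∨ q) is T, p is T. ✓
e: □□(p ∨ q) is T, p is T. ✓
f: □□(p ∨ q) is T, p is T. ✓
Satisfying worlds: {b, d, e, f}.
So □□(p ∨ q) ∧ p fails at the other 2 worlds.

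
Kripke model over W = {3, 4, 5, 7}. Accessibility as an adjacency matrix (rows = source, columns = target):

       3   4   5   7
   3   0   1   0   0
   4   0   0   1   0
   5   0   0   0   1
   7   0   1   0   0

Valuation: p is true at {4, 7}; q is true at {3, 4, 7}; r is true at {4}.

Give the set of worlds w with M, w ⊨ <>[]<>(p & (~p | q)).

{3, 4, 7}

3: successors {4}; []<>(p & (~p | q)) there: 4:T. ✓
4: successors {5}; []<>(p & (~p | q)) there: 5:T. ✓
5: successors {7}; []<>(p & (~p | q)) there: 7:F. ✗
7: successors {4}; []<>(p & (~p | q)) there: 4:T. ✓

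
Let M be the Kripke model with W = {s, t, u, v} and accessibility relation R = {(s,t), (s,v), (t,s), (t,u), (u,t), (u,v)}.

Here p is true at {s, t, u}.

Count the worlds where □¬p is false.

s: successors {t, v}; ¬p there: t:F, v:T. ✗
t: successors {s, u}; ¬p there: s:F, u:F. ✗
u: successors {t, v}; ¬p there: t:F, v:T. ✗
v: no successors, so □¬p holds vacuously. ✓
Satisfying worlds: {v}.
So □¬p fails at the other 3 worlds.

3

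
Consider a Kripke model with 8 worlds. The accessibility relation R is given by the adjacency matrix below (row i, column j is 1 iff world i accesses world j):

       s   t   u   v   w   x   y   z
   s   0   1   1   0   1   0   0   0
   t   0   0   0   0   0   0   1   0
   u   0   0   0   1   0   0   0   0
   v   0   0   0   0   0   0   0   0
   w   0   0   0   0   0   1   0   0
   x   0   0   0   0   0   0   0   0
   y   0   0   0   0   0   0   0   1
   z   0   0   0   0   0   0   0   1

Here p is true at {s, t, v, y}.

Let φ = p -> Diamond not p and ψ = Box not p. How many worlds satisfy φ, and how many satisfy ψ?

6 and 5

For p -> Diamond not p:
s: p is T, Diamond not p is T. ✓
t: p is T, Diamond not p is F. ✗
u: p is F, Diamond not p is F. ✓
v: p is T, Diamond not p is F. ✗
w: p is F, Diamond not p is T. ✓
x: p is F, Diamond not p is F. ✓
y: p is T, Diamond not p is T. ✓
z: p is F, Diamond not p is T. ✓
— 6 worlds.
For Box not p:
s: successors {t, u, w}; not p there: t:F, u:T, w:T. ✗
t: successors {y}; not p there: y:F. ✗
u: successors {v}; not p there: v:F. ✗
v: no successors, so Box not p holds vacuously. ✓
w: successors {x}; not p there: x:T. ✓
x: no successors, so Box not p holds vacuously. ✓
y: successors {z}; not p there: z:T. ✓
z: successors {z}; not p there: z:T. ✓
— 5 worlds.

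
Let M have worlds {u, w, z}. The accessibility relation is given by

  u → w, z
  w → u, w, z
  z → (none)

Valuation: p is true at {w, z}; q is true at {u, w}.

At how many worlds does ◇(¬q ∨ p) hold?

2

u: successors {w, z}; ¬q ∨ p there: w:T, z:T. ✓
w: successors {u, w, z}; ¬q ∨ p there: u:F, w:T, z:T. ✓
z: no successors, so ◇(¬q ∨ p) fails. ✗
Satisfying worlds: {u, w}.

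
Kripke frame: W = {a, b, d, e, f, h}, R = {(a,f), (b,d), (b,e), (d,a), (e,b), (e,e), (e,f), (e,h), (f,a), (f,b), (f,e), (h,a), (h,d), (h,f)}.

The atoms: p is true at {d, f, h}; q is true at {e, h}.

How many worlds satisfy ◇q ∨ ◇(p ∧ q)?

a: ◇q is F, ◇(p ∧ q) is F. ✗
b: ◇q is T, ◇(p ∧ q) is F. ✓
d: ◇q is F, ◇(p ∧ q) is F. ✗
e: ◇q is T, ◇(p ∧ q) is T. ✓
f: ◇q is T, ◇(p ∧ q) is F. ✓
h: ◇q is F, ◇(p ∧ q) is F. ✗
Satisfying worlds: {b, e, f}.

3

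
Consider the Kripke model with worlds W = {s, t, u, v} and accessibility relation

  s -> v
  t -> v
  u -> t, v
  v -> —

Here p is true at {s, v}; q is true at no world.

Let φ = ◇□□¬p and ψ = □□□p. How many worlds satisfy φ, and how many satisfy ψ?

For ◇□□¬p:
s: successors {v}; □□¬p there: v:T. ✓
t: successors {v}; □□¬p there: v:T. ✓
u: successors {t, v}; □□¬p there: t:T, v:T. ✓
v: no successors, so ◇□□¬p fails. ✗
— 3 worlds.
For □□□p:
s: successors {v}; □□p there: v:T. ✓
t: successors {v}; □□p there: v:T. ✓
u: successors {t, v}; □□p there: t:T, v:T. ✓
v: no successors, so □□□p holds vacuously. ✓
— 4 worlds.

3 and 4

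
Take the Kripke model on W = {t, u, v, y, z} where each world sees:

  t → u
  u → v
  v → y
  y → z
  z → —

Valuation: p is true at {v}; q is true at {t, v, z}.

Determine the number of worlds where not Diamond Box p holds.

3

t: Diamond Box p is T. ✗
u: Diamond Box p is F. ✓
v: Diamond Box p is F. ✓
y: Diamond Box p is T. ✗
z: Diamond Box p is F. ✓
Satisfying worlds: {u, v, z}.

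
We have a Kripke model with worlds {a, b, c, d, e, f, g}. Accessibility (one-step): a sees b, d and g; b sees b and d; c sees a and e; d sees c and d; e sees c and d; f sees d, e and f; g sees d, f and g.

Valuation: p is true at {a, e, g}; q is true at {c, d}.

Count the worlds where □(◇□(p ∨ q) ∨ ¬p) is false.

a: successors {b, d, g}; ◇□(p ∨ q) ∨ ¬p there: b:T, d:T, g:T. ✓
b: successors {b, d}; ◇□(p ∨ q) ∨ ¬p there: b:T, d:T. ✓
c: successors {a, e}; ◇□(p ∨ q) ∨ ¬p there: a:T, e:T. ✓
d: successors {c, d}; ◇□(p ∨ q) ∨ ¬p there: c:T, d:T. ✓
e: successors {c, d}; ◇□(p ∨ q) ∨ ¬p there: c:T, d:T. ✓
f: successors {d, e, f}; ◇□(p ∨ q) ∨ ¬p there: d:T, e:T, f:T. ✓
g: successors {d, f, g}; ◇□(p ∨ q) ∨ ¬p there: d:T, f:T, g:T. ✓
Satisfying worlds: {a, b, c, d, e, f, g}.
So □(◇□(p ∨ q) ∨ ¬p) fails at the other 0 worlds.

0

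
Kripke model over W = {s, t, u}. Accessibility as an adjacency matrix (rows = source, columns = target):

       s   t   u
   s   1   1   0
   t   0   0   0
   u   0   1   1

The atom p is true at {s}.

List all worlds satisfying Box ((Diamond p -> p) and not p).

s: successors {s, t}; (Diamond p -> p) and not p there: s:F, t:T. ✗
t: no successors, so Box ((Diamond p -> p) and not p) holds vacuously. ✓
u: successors {t, u}; (Diamond p -> p) and not p there: t:T, u:T. ✓

{t, u}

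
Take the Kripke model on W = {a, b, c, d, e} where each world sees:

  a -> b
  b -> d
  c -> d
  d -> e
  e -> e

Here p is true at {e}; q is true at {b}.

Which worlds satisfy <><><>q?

a: successors {b}; <><>q there: b:F. ✗
b: successors {d}; <><>q there: d:F. ✗
c: successors {d}; <><>q there: d:F. ✗
d: successors {e}; <><>q there: e:F. ✗
e: successors {e}; <><>q there: e:F. ✗

∅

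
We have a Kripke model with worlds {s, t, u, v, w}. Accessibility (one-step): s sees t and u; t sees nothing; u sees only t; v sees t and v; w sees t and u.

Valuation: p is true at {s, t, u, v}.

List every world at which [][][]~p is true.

{s, t, u, w}

s: successors {t, u}; [][]~p there: t:T, u:T. ✓
t: no successors, so [][][]~p holds vacuously. ✓
u: successors {t}; [][]~p there: t:T. ✓
v: successors {t, v}; [][]~p there: t:T, v:F. ✗
w: successors {t, u}; [][]~p there: t:T, u:T. ✓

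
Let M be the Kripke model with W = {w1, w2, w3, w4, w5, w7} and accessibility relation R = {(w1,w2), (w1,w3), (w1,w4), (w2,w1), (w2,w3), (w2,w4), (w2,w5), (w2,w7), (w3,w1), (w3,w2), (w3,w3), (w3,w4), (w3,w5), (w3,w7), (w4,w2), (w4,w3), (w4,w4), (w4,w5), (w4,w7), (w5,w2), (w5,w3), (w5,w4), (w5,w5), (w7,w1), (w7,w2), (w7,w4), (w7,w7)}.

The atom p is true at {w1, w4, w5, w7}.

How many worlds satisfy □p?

0

w1: successors {w2, w3, w4}; p there: w2:F, w3:F, w4:T. ✗
w2: successors {w1, w3, w4, w5, w7}; p there: w1:T, w3:F, w4:T, w5:T, w7:T. ✗
w3: successors {w1, w2, w3, w4, w5, w7}; p there: w1:T, w2:F, w3:F, w4:T, w5:T, w7:T. ✗
w4: successors {w2, w3, w4, w5, w7}; p there: w2:F, w3:F, w4:T, w5:T, w7:T. ✗
w5: successors {w2, w3, w4, w5}; p there: w2:F, w3:F, w4:T, w5:T. ✗
w7: successors {w1, w2, w4, w7}; p there: w1:T, w2:F, w4:T, w7:T. ✗
Satisfying worlds: ∅.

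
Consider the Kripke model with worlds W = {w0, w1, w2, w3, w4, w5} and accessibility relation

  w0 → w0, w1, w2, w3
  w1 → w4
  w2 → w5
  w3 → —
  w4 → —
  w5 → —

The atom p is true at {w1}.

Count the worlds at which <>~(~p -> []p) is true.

1

w0: successors {w0, w1, w2, w3}; ~(~p -> []p) there: w0:T, w1:F, w2:T, w3:F. ✓
w1: successors {w4}; ~(~p -> []p) there: w4:F. ✗
w2: successors {w5}; ~(~p -> []p) there: w5:F. ✗
w3: no successors, so <>~(~p -> []p) fails. ✗
w4: no successors, so <>~(~p -> []p) fails. ✗
w5: no successors, so <>~(~p -> []p) fails. ✗
Satisfying worlds: {w0}.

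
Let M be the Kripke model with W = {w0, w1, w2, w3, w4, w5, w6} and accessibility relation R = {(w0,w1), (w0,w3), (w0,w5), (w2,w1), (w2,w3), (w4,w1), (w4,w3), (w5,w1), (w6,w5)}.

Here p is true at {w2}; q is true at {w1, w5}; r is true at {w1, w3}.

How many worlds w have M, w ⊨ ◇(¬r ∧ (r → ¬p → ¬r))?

2

w0: successors {w1, w3, w5}; ¬r ∧ (r → ¬p → ¬r) there: w1:F, w3:F, w5:T. ✓
w1: no successors, so ◇(¬r ∧ (r → ¬p → ¬r)) fails. ✗
w2: successors {w1, w3}; ¬r ∧ (r → ¬p → ¬r) there: w1:F, w3:F. ✗
w3: no successors, so ◇(¬r ∧ (r → ¬p → ¬r)) fails. ✗
w4: successors {w1, w3}; ¬r ∧ (r → ¬p → ¬r) there: w1:F, w3:F. ✗
w5: successors {w1}; ¬r ∧ (r → ¬p → ¬r) there: w1:F. ✗
w6: successors {w5}; ¬r ∧ (r → ¬p → ¬r) there: w5:T. ✓
Satisfying worlds: {w0, w6}.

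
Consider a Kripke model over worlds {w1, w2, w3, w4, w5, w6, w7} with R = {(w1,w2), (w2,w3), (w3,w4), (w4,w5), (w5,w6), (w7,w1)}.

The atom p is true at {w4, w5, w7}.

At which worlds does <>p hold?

w1: successors {w2}; p there: w2:F. ✗
w2: successors {w3}; p there: w3:F. ✗
w3: successors {w4}; p there: w4:T. ✓
w4: successors {w5}; p there: w5:T. ✓
w5: successors {w6}; p there: w6:F. ✗
w6: no successors, so <>p fails. ✗
w7: successors {w1}; p there: w1:F. ✗

{w3, w4}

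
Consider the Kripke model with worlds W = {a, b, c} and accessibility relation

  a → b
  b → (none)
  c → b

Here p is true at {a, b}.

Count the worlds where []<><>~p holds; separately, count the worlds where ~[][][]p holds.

1 and 0

For []<><>~p:
a: successors {b}; <><>~p there: b:F. ✗
b: no successors, so []<><>~p holds vacuously. ✓
c: successors {b}; <><>~p there: b:F. ✗
— 1 world.
For ~[][][]p:
a: [][][]p is T. ✗
b: [][][]p is T. ✗
c: [][][]p is T. ✗
— 0 worlds.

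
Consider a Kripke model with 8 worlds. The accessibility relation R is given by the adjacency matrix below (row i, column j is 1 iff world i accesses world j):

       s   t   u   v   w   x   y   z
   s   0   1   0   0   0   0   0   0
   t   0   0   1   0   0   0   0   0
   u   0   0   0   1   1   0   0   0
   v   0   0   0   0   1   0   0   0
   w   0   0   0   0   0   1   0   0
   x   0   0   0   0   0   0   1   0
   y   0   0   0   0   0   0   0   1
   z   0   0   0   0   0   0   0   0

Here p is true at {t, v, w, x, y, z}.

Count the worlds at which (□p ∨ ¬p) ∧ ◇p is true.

s: □p ∨ ¬p is T, ◇p is T. ✓
t: □p ∨ ¬p is F, ◇p is F. ✗
u: □p ∨ ¬p is T, ◇p is T. ✓
v: □p ∨ ¬p is T, ◇p is T. ✓
w: □p ∨ ¬p is T, ◇p is T. ✓
x: □p ∨ ¬p is T, ◇p is T. ✓
y: □p ∨ ¬p is T, ◇p is T. ✓
z: □p ∨ ¬p is T, ◇p is F. ✗
Satisfying worlds: {s, u, v, w, x, y}.

6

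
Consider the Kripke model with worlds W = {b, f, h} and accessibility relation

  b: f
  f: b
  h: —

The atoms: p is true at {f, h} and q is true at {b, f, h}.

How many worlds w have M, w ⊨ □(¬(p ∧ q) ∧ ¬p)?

b: successors {f}; ¬(p ∧ q) ∧ ¬p there: f:F. ✗
f: successors {b}; ¬(p ∧ q) ∧ ¬p there: b:T. ✓
h: no successors, so □(¬(p ∧ q) ∧ ¬p) holds vacuously. ✓
Satisfying worlds: {f, h}.

2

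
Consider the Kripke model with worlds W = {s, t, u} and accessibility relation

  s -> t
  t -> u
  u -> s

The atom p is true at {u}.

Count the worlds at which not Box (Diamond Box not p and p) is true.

2

s: Box (Diamond Box not p and p) is F. ✓
t: Box (Diamond Box not p and p) is T. ✗
u: Box (Diamond Box not p and p) is F. ✓
Satisfying worlds: {s, u}.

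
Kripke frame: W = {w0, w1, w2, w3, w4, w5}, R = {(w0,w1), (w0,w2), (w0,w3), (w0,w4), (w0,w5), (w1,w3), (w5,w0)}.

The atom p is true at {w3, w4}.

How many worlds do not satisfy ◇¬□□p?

4

w0: successors {w1, w2, w3, w4, w5}; ¬□□p there: w1:F, w2:F, w3:F, w4:F, w5:T. ✓
w1: successors {w3}; ¬□□p there: w3:F. ✗
w2: no successors, so ◇¬□□p fails. ✗
w3: no successors, so ◇¬□□p fails. ✗
w4: no successors, so ◇¬□□p fails. ✗
w5: successors {w0}; ¬□□p there: w0:T. ✓
Satisfying worlds: {w0, w5}.
So ◇¬□□p fails at the other 4 worlds.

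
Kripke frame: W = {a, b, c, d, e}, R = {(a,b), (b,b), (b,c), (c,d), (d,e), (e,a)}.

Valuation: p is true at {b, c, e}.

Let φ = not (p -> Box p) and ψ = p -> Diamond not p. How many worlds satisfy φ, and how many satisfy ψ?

2 and 4

For not (p -> Box p):
a: p -> Box p is T. ✗
b: p -> Box p is T. ✗
c: p -> Box p is F. ✓
d: p -> Box p is T. ✗
e: p -> Box p is F. ✓
— 2 worlds.
For p -> Diamond not p:
a: p is F, Diamond not p is F. ✓
b: p is T, Diamond not p is F. ✗
c: p is T, Diamond not p is T. ✓
d: p is F, Diamond not p is F. ✓
e: p is T, Diamond not p is T. ✓
— 4 worlds.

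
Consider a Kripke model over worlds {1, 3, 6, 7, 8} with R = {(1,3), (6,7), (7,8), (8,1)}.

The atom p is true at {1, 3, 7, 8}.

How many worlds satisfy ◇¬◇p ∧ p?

1

1: ◇¬◇p is T, p is T. ✓
3: ◇¬◇p is F, p is T. ✗
6: ◇¬◇p is F, p is F. ✗
7: ◇¬◇p is F, p is T. ✗
8: ◇¬◇p is F, p is T. ✗
Satisfying worlds: {1}.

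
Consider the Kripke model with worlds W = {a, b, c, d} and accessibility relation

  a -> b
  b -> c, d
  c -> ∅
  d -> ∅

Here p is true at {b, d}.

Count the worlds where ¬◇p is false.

2

a: ◇p is T. ✗
b: ◇p is T. ✗
c: ◇p is F. ✓
d: ◇p is F. ✓
Satisfying worlds: {c, d}.
So ¬◇p fails at the other 2 worlds.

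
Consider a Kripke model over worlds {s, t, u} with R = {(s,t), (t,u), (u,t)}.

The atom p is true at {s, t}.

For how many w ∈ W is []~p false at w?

s: successors {t}; ~p there: t:F. ✗
t: successors {u}; ~p there: u:T. ✓
u: successors {t}; ~p there: t:F. ✗
Satisfying worlds: {t}.
So []~p fails at the other 2 worlds.

2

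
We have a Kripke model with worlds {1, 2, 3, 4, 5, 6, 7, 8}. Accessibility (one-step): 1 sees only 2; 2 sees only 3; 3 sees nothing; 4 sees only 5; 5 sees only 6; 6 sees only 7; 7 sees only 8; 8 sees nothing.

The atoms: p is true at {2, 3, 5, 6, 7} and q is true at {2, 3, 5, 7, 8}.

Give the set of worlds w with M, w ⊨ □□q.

{1, 2, 3, 5, 6, 7, 8}

1: successors {2}; □q there: 2:T. ✓
2: successors {3}; □q there: 3:T. ✓
3: no successors, so □□q holds vacuously. ✓
4: successors {5}; □q there: 5:F. ✗
5: successors {6}; □q there: 6:T. ✓
6: successors {7}; □q there: 7:T. ✓
7: successors {8}; □q there: 8:T. ✓
8: no successors, so □□q holds vacuously. ✓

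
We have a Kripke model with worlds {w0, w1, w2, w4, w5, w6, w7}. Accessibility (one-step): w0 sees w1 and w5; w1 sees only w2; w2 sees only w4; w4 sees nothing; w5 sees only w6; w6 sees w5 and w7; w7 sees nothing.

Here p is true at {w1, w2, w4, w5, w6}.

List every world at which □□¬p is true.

{w2, w4, w7}

w0: successors {w1, w5}; □¬p there: w1:F, w5:F. ✗
w1: successors {w2}; □¬p there: w2:F. ✗
w2: successors {w4}; □¬p there: w4:T. ✓
w4: no successors, so □□¬p holds vacuously. ✓
w5: successors {w6}; □¬p there: w6:F. ✗
w6: successors {w5, w7}; □¬p there: w5:F, w7:T. ✗
w7: no successors, so □□¬p holds vacuously. ✓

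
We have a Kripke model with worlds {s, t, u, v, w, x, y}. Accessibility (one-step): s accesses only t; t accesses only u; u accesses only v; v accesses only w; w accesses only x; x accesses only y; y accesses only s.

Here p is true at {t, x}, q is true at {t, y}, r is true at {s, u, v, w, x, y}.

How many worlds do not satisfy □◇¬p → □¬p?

2

s: □◇¬p is T, □¬p is F. ✗
t: □◇¬p is T, □¬p is T. ✓
u: □◇¬p is T, □¬p is T. ✓
v: □◇¬p is F, □¬p is T. ✓
w: □◇¬p is T, □¬p is F. ✗
x: □◇¬p is T, □¬p is T. ✓
y: □◇¬p is F, □¬p is T. ✓
Satisfying worlds: {t, u, v, x, y}.
So □◇¬p → □¬p fails at the other 2 worlds.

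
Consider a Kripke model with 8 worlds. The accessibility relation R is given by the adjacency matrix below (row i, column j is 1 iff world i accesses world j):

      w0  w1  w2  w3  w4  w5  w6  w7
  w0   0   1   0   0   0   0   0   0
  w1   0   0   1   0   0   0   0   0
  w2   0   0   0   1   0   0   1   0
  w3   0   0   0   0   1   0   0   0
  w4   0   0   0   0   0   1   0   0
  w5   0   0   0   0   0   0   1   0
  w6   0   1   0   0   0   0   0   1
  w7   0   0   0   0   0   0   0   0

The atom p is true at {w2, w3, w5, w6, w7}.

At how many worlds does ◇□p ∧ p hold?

w0: ◇□p is T, p is F. ✗
w1: ◇□p is T, p is F. ✗
w2: ◇□p is F, p is T. ✗
w3: ◇□p is T, p is T. ✓
w4: ◇□p is T, p is F. ✗
w5: ◇□p is F, p is T. ✗
w6: ◇□p is T, p is T. ✓
w7: ◇□p is F, p is T. ✗
Satisfying worlds: {w3, w6}.

2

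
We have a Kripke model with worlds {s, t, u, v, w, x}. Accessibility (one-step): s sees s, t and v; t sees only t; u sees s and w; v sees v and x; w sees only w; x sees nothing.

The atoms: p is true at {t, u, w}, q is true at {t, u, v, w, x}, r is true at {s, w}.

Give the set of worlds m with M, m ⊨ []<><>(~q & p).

s: successors {s, t, v}; <><>(~q & p) there: s:F, t:F, v:F. ✗
t: successors {t}; <><>(~q & p) there: t:F. ✗
u: successors {s, w}; <><>(~q & p) there: s:F, w:F. ✗
v: successors {v, x}; <><>(~q & p) there: v:F, x:F. ✗
w: successors {w}; <><>(~q & p) there: w:F. ✗
x: no successors, so []<><>(~q & p) holds vacuously. ✓

{x}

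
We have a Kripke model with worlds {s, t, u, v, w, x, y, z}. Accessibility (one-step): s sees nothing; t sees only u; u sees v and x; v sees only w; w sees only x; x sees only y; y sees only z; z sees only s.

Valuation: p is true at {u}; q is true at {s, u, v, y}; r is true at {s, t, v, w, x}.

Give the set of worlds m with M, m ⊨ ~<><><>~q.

{s, v, x, y, z}

s: <><><>~q is F. ✓
t: <><><>~q is T. ✗
u: <><><>~q is T. ✗
v: <><><>~q is F. ✓
w: <><><>~q is T. ✗
x: <><><>~q is F. ✓
y: <><><>~q is F. ✓
z: <><><>~q is F. ✓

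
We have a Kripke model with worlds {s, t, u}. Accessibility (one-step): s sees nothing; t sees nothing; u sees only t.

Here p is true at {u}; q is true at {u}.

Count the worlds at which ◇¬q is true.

1

s: no successors, so ◇¬q fails. ✗
t: no successors, so ◇¬q fails. ✗
u: successors {t}; ¬q there: t:T. ✓
Satisfying worlds: {u}.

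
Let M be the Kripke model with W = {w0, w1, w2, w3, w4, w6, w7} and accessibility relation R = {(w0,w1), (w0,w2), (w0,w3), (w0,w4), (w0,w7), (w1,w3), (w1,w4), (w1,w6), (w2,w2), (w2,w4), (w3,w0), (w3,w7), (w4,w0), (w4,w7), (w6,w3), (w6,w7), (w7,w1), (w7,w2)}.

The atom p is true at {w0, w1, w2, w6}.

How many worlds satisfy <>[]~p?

w0: successors {w1, w2, w3, w4, w7}; []~p there: w1:F, w2:F, w3:F, w4:F, w7:F. ✗
w1: successors {w3, w4, w6}; []~p there: w3:F, w4:F, w6:T. ✓
w2: successors {w2, w4}; []~p there: w2:F, w4:F. ✗
w3: successors {w0, w7}; []~p there: w0:F, w7:F. ✗
w4: successors {w0, w7}; []~p there: w0:F, w7:F. ✗
w6: successors {w3, w7}; []~p there: w3:F, w7:F. ✗
w7: successors {w1, w2}; []~p there: w1:F, w2:F. ✗
Satisfying worlds: {w1}.

1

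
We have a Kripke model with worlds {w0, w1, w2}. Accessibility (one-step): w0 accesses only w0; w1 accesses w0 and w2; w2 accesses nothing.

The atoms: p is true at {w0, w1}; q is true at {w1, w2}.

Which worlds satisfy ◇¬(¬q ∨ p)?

w0: successors {w0}; ¬(¬q ∨ p) there: w0:F. ✗
w1: successors {w0, w2}; ¬(¬q ∨ p) there: w0:F, w2:T. ✓
w2: no successors, so ◇¬(¬q ∨ p) fails. ✗

{w1}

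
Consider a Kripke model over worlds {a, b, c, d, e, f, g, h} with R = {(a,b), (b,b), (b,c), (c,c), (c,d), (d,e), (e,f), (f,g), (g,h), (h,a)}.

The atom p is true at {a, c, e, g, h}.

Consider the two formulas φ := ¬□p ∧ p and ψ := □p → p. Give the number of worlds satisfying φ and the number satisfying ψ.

For ¬□p ∧ p:
a: ¬□p is T, p is T. ✓
b: ¬□p is T, p is F. ✗
c: ¬□p is T, p is T. ✓
d: ¬□p is F, p is F. ✗
e: ¬□p is T, p is T. ✓
f: ¬□p is F, p is F. ✗
g: ¬□p is F, p is T. ✗
h: ¬□p is F, p is T. ✗
— 3 worlds.
For □p → p:
a: □p is F, p is T. ✓
b: □p is F, p is F. ✓
c: □p is F, p is T. ✓
d: □p is T, p is F. ✗
e: □p is F, p is T. ✓
f: □p is T, p is F. ✗
g: □p is T, p is T. ✓
h: □p is T, p is T. ✓
— 6 worlds.

3 and 6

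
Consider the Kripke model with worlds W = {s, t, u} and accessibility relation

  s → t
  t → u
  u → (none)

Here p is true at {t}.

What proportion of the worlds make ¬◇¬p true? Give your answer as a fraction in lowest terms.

s: ◇¬p is F. ✓
t: ◇¬p is T. ✗
u: ◇¬p is F. ✓
That's 2 of 3 worlds, so 2/3.

2/3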